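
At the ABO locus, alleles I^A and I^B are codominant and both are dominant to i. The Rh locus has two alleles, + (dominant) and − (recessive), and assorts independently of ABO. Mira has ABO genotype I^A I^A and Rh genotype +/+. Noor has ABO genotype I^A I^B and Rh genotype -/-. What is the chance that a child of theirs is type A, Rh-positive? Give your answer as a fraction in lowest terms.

ABO cross I^A I^A × I^A I^B → offspring phenotypes: 1/2 A, 1/2 AB.
Rh cross +/+ × -/- → 1 Rh+.
Independent loci: P(type A, Rh-positive) = 1/2 × 1 = 1/2.

1/2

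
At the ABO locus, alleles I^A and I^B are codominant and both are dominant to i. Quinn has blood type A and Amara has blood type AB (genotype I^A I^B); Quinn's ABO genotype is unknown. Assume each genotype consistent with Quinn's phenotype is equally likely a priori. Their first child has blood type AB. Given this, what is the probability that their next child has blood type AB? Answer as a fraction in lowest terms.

5/12

Possible genotypes: Quinn ∈ {I^A I^A, I^A i}; Amara ∈ {I^A I^B}.
Weight each parental genotype pair by prior × P(type-AB child):
  I^A I^A × I^A I^B: posterior weight 2/3; P(next child type AB) = 1/2.
  I^A i × I^A I^B: posterior weight 1/3; P(next child type AB) = 1/4.
Weighted sum = 5/12.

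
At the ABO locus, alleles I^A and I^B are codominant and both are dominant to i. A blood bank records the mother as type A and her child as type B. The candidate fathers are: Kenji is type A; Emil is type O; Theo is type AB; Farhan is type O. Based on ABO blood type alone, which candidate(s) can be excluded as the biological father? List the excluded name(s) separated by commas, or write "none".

Kenji, Emil, Farhan

A candidate is excluded only if no genotype consistent with his phenotype could produce a type B child with a type A mother.
Kenji (type A): no genotype consistent with that phenotype can produce a type-B child with a type-A mother.
Emil (type O): no genotype consistent with that phenotype can produce a type-B child with a type-A mother.
Farhan (type O): no genotype consistent with that phenotype can produce a type-B child with a type-A mother.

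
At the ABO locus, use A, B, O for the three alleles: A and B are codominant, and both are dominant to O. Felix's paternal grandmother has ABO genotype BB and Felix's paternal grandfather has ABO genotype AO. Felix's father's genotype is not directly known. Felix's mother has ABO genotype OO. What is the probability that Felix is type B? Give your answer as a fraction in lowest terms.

1/2

Felix's father's ABO genotype from BB × AO: 1/2 AB, 1/2 BO.
Crossing each possibility with the mother OO and summing P(type B): 1/2·1/2 + 1/2·1/2 = 1/2.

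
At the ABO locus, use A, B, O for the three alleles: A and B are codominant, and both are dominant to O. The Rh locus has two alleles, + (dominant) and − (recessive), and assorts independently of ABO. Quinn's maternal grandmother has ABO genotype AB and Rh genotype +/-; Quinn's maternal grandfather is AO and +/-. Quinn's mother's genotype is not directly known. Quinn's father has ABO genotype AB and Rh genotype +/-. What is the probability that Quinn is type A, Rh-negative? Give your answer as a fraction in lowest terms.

Quinn's mother's ABO genotype from AB × AO: 1/4 AA, 1/4 AB, 1/4 AO, 1/4 BO.
Crossing each possibility with the father AB and summing P(type A): 1/4·1/2 + 1/4·1/4 + 1/4·1/2 + 1/4·1/4 = 3/8.
Similarly for Rh via the mother's Rh distribution: P(Rh-) = 1/4.
Independent loci: 3/8 × 1/4 = 3/32.

3/32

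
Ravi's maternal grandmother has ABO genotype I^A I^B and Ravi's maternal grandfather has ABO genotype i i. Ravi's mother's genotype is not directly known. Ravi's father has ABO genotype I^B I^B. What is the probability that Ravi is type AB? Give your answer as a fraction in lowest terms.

Ravi's mother's ABO genotype from I^A I^B × i i: 1/2 I^A i, 1/2 I^B i.
Crossing each possibility with the father I^B I^B and summing P(type AB): 1/2·1/2 + 1/2·0 = 1/4.

1/4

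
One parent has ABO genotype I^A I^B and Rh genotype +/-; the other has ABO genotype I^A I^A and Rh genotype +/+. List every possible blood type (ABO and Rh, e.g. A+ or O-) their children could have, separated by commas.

A+, AB+

Gametes from I^A I^B × I^A I^A give offspring ABO genotypes I^A I^A, I^A I^B, i.e. phenotypes A, AB.
Rh cross +/- × +/+ → phenotypes Rh+.
Combining independently: A+, AB+.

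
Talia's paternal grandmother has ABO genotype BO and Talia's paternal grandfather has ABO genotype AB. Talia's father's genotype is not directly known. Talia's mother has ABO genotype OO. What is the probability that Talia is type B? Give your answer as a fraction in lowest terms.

1/2

Talia's father's ABO genotype from BO × AB: 1/4 AB, 1/4 AO, 1/4 BB, 1/4 BO.
Crossing each possibility with the mother OO and summing P(type B): 1/4·1/2 + 1/4·0 + 1/4·1 + 1/4·1/2 = 1/2.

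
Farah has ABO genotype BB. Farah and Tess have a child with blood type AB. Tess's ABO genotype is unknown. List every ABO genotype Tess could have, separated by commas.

AA, AB, AO

For each candidate genotype of Tess, check whether crossing it with BB can produce every observed child phenotype.
  AA → possible child types {AB} ✓
  AB → possible child types {B, AB} ✓
  AO → possible child types {B, AB} ✓
  BB → possible child types {B} ✗
  BO → possible child types {B} ✗
  OO → possible child types {B} ✗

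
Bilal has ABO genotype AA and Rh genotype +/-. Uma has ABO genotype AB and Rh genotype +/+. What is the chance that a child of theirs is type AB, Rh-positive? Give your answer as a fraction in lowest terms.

1/2

ABO cross AA × AB → offspring phenotypes: 1/2 A, 1/2 AB.
Rh cross +/- × +/+ → 1 Rh+.
Independent loci: P(type AB, Rh-positive) = 1/2 × 1 = 1/2.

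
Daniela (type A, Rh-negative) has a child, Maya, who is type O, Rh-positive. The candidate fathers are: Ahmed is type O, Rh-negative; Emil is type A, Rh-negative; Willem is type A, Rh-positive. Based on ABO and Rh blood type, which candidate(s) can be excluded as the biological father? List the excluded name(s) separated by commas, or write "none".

Ahmed, Emil

A candidate is excluded only if no genotype consistent with his phenotype could produce a type O, Rh-positive child with a type A, Rh-negative mother.
Ahmed (type O, Rh-): no genotype consistent with that phenotype can produce a type-O Rh+ child with a type-A mother.
Emil (type A, Rh-): no genotype consistent with that phenotype can produce a type-O Rh+ child with a type-A mother.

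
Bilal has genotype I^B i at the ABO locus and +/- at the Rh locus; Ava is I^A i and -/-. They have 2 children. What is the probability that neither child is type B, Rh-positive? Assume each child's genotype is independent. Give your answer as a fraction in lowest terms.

ABO cross I^B i × I^A i → 1/4 O, 1/4 A, 1/4 B, 1/4 AB.
Rh cross +/- × -/- → 1/2 Rh+, 1/2 Rh-; so P(type B, Rh-positive) = 1/4 × 1/2 = 1/8 per child.
P(not type B, Rh-positive) = 7/8 for one child; (7/8)^2 = 49/64.

49/64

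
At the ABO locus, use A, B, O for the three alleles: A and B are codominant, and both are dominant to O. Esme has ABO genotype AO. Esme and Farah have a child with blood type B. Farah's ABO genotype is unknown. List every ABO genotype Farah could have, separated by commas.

AB, BB, BO

For each candidate genotype of Farah, check whether crossing it with AO can produce every observed child phenotype.
  AA → possible child types {A} ✗
  AB → possible child types {A, B, AB} ✓
  AO → possible child types {O, A} ✗
  BB → possible child types {B, AB} ✓
  BO → possible child types {O, A, B, AB} ✓
  OO → possible child types {O, A} ✗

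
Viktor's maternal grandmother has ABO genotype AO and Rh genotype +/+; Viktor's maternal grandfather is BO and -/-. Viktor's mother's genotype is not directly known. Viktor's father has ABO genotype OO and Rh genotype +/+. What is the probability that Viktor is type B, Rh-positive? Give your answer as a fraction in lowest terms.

Viktor's mother's ABO genotype from AO × BO: 1/4 AB, 1/4 AO, 1/4 BO, 1/4 OO.
Crossing each possibility with the father OO and summing P(type B): 1/4·1/2 + 1/4·0 + 1/4·1/2 + 1/4·0 = 1/4.
Similarly for Rh via the mother's Rh distribution: P(Rh+) = 1.
Independent loci: 1/4 × 1 = 1/4.

1/4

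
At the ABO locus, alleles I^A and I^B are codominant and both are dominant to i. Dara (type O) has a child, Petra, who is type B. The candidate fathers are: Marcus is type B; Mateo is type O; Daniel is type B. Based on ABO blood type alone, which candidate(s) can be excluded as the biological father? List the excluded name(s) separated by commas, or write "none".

Mateo

A candidate is excluded only if no genotype consistent with his phenotype could produce a type B child with a type O mother.
Mateo (type O): no genotype consistent with that phenotype can produce a type-B child with a type-O mother.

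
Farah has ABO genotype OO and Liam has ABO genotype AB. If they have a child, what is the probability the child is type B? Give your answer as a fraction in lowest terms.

1/2

ABO cross OO × AB → offspring phenotypes: 1/2 A, 1/2 B.
So P(type B) = 1/2.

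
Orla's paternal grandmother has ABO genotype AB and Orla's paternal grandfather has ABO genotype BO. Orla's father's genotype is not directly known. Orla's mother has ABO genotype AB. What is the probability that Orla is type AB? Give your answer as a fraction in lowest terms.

3/8

Orla's father's ABO genotype from AB × BO: 1/4 AB, 1/4 AO, 1/4 BB, 1/4 BO.
Crossing each possibility with the mother AB and summing P(type AB): 1/4·1/2 + 1/4·1/4 + 1/4·1/2 + 1/4·1/4 = 3/8.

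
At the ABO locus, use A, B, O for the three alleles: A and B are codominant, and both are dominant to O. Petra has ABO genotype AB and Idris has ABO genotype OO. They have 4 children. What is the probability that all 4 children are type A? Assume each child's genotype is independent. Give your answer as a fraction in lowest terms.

1/16

ABO cross AB × OO → 1/2 A, 1/2 B.
So P(type A) = 1/2 per child.
All 4 independent: (1/2)^4 = 1/16.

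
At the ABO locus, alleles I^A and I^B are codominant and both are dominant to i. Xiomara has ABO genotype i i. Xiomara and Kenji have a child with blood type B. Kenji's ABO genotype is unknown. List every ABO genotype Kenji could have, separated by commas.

For each candidate genotype of Kenji, check whether crossing it with i i can produce every observed child phenotype.
  I^A I^A → possible child types {A} ✗
  I^A I^B → possible child types {A, B} ✓
  I^A i → possible child types {O, A} ✗
  I^B I^B → possible child types {B} ✓
  I^B i → possible child types {O, B} ✓
  i i → possible child types {O} ✗

I^A I^B, I^B I^B, I^B i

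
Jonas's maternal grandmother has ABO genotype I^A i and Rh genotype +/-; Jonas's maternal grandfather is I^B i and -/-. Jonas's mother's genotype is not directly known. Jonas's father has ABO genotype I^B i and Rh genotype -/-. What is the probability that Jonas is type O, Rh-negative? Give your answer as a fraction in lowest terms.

Jonas's mother's ABO genotype from I^A i × I^B i: 1/4 I^A I^B, 1/4 I^A i, 1/4 I^B i, 1/4 i i.
Crossing each possibility with the father I^B i and summing P(type O): 1/4·0 + 1/4·1/4 + 1/4·1/4 + 1/4·1/2 = 1/4.
Similarly for Rh via the mother's Rh distribution: P(Rh-) = 3/4.
Independent loci: 1/4 × 3/4 = 3/16.

3/16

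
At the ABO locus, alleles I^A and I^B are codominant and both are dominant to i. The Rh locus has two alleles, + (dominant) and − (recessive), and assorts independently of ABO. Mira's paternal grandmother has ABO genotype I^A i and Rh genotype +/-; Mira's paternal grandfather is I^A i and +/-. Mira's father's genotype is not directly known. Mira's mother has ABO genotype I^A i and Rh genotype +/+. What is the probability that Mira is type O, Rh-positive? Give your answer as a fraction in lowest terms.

Mira's father's ABO genotype from I^A i × I^A i: 1/4 I^A I^A, 1/2 I^A i, 1/4 i i.
Crossing each possibility with the mother I^A i and summing P(type O): 1/4·0 + 1/2·1/4 + 1/4·1/2 = 1/4.
Similarly for Rh via the father's Rh distribution: P(Rh+) = 1.
Independent loci: 1/4 × 1 = 1/4.

1/4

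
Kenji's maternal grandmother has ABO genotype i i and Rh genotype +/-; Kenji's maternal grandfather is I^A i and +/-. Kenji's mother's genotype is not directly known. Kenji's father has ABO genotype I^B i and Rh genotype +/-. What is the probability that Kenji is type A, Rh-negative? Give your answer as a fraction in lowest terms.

1/32

Kenji's mother's ABO genotype from i i × I^A i: 1/2 I^A i, 1/2 i i.
Crossing each possibility with the father I^B i and summing P(type A): 1/2·1/4 + 1/2·0 = 1/8.
Similarly for Rh via the mother's Rh distribution: P(Rh-) = 1/4.
Independent loci: 1/8 × 1/4 = 1/32.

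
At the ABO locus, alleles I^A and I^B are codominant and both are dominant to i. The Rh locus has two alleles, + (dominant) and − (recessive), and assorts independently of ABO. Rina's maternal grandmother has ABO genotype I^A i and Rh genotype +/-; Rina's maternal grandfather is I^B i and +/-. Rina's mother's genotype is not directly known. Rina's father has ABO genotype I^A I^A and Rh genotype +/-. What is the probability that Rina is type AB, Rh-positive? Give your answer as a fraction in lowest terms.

Rina's mother's ABO genotype from I^A i × I^B i: 1/4 I^A I^B, 1/4 I^A i, 1/4 I^B i, 1/4 i i.
Crossing each possibility with the father I^A I^A and summing P(type AB): 1/4·1/2 + 1/4·0 + 1/4·1/2 + 1/4·0 = 1/4.
Similarly for Rh via the mother's Rh distribution: P(Rh+) = 3/4.
Independent loci: 1/4 × 3/4 = 3/16.

3/16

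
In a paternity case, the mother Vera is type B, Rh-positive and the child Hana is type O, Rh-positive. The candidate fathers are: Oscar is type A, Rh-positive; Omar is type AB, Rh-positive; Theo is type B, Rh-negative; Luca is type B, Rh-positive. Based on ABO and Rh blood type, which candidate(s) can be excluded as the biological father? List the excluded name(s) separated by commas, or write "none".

Omar

A candidate is excluded only if no genotype consistent with his phenotype could produce a type O, Rh-positive child with a type B, Rh-positive mother.
Omar (type AB, Rh+): no genotype consistent with that phenotype can produce a type-O Rh+ child with a type-B mother.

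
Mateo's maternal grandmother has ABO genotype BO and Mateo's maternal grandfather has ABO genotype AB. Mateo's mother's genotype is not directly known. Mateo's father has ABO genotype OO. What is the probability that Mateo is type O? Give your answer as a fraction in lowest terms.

1/4

Mateo's mother's ABO genotype from BO × AB: 1/4 AB, 1/4 AO, 1/4 BB, 1/4 BO.
Crossing each possibility with the father OO and summing P(type O): 1/4·0 + 1/4·1/2 + 1/4·0 + 1/4·1/2 = 1/4.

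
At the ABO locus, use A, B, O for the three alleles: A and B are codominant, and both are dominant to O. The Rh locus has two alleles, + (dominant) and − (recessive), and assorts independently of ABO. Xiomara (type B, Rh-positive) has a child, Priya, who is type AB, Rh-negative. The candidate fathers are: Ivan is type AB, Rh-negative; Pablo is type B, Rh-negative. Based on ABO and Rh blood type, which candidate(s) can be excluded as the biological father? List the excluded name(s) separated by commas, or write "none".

Pablo

A candidate is excluded only if no genotype consistent with his phenotype could produce a type AB, Rh-negative child with a type B, Rh-positive mother.
Pablo (type B, Rh-): no genotype consistent with that phenotype can produce a type-AB Rh- child with a type-B mother.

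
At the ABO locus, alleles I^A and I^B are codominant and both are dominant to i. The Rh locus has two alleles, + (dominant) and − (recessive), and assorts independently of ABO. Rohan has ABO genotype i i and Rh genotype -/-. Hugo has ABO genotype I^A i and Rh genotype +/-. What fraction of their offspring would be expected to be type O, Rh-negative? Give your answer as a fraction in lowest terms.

ABO cross i i × I^A i → offspring phenotypes: 1/2 O, 1/2 A.
Rh cross -/- × +/- → 1/2 Rh+, 1/2 Rh-.
Independent loci: P(type O, Rh-negative) = 1/2 × 1/2 = 1/4.

1/4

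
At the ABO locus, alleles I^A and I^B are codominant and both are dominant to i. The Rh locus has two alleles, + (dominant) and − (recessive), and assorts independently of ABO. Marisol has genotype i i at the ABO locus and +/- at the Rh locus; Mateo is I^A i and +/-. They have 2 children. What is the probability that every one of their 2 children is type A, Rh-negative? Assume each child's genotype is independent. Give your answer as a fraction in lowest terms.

1/64

ABO cross i i × I^A i → 1/2 O, 1/2 A.
Rh cross +/- × +/- → 3/4 Rh+, 1/4 Rh-; so P(type A, Rh-negative) = 1/2 × 1/4 = 1/8 per child.
All 2 independent: (1/8)^2 = 1/64.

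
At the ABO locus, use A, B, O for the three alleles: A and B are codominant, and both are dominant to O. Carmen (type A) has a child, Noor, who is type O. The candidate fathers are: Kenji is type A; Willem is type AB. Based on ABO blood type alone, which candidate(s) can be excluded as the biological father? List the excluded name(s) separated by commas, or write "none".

A candidate is excluded only if no genotype consistent with his phenotype could produce a type O child with a type A mother.
Willem (type AB): no genotype consistent with that phenotype can produce a type-O child with a type-A mother.

Willem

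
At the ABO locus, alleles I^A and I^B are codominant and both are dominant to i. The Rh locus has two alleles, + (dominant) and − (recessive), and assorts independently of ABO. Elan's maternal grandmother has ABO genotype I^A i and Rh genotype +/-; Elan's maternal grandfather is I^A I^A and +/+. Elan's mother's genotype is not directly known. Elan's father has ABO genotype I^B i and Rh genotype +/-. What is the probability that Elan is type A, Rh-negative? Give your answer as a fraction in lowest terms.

3/64

Elan's mother's ABO genotype from I^A i × I^A I^A: 1/2 I^A I^A, 1/2 I^A i.
Crossing each possibility with the father I^B i and summing P(type A): 1/2·1/2 + 1/2·1/4 = 3/8.
Similarly for Rh via the mother's Rh distribution: P(Rh-) = 1/8.
Independent loci: 3/8 × 1/8 = 3/64.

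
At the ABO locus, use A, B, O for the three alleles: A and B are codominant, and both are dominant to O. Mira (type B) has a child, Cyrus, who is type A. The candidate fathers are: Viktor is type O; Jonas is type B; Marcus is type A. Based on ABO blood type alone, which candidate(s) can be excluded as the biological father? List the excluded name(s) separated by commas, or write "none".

A candidate is excluded only if no genotype consistent with his phenotype could produce a type A child with a type B mother.
Viktor (type O): no genotype consistent with that phenotype can produce a type-A child with a type-B mother.
Jonas (type B): no genotype consistent with that phenotype can produce a type-A child with a type-B mother.

Viktor, Jonas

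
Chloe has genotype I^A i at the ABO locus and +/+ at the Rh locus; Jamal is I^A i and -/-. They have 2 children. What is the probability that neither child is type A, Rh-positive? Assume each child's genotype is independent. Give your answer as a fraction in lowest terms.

1/16

ABO cross I^A i × I^A i → 1/4 O, 3/4 A.
Rh cross +/+ × -/- → 1 Rh+; so P(type A, Rh-positive) = 3/4 × 1 = 3/4 per child.
P(not type A, Rh-positive) = 1/4 for one child; (1/4)^2 = 1/16.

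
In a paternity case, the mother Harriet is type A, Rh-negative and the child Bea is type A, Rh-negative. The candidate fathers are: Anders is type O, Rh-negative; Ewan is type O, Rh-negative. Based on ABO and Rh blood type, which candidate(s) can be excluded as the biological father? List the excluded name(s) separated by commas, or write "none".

A candidate is excluded only if no genotype consistent with his phenotype could produce a type A, Rh-negative child with a type A, Rh-negative mother.
Every candidate has at least one consistent genotype combination, so none can be excluded.

none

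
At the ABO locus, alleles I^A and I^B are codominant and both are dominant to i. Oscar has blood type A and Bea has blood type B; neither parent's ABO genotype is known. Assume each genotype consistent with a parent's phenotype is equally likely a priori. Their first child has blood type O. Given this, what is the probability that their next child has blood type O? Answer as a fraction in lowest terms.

Possible genotypes: Oscar ∈ {I^A I^A, I^A i}; Bea ∈ {I^B I^B, I^B i}.
Weight each parental genotype pair by prior × P(type-O child):
  I^A i × I^B i: posterior weight 1; P(next child type O) = 1/4.
Weighted sum = 1/4.

1/4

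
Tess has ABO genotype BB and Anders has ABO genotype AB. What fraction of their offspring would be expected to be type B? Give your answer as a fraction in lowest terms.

1/2

ABO cross BB × AB → offspring phenotypes: 1/2 B, 1/2 AB.
So P(type B) = 1/2.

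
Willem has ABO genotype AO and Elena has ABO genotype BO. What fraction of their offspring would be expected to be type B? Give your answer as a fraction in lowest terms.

1/4

ABO cross AO × BO → offspring phenotypes: 1/4 O, 1/4 A, 1/4 B, 1/4 AB.
So P(type B) = 1/4.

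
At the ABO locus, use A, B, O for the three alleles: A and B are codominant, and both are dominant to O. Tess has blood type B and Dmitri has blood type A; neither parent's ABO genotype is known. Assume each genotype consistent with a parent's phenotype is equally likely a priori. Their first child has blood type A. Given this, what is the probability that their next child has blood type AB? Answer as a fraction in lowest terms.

Possible genotypes: Tess ∈ {BB, BO}; Dmitri ∈ {AA, AO}.
Weight each parental genotype pair by prior × P(type-A child):
  BO × AA: posterior weight 2/3; P(next child type AB) = 1/2.
  BO × AO: posterior weight 1/3; P(next child type AB) = 1/4.
Weighted sum = 5/12.

5/12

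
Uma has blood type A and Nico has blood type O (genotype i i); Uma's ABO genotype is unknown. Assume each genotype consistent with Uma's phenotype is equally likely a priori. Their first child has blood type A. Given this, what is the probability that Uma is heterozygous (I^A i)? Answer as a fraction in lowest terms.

1/3

Possible genotypes: Uma ∈ {I^A I^A, I^A i}; Nico ∈ {i i}.
Weight each parental genotype pair by prior × P(type-A child):
  I^A I^A × i i: posterior weight 2/3.
  I^A i × i i: posterior weight 1/3.
Sum the posterior weight over pairs where Uma is I^A i: 1/3.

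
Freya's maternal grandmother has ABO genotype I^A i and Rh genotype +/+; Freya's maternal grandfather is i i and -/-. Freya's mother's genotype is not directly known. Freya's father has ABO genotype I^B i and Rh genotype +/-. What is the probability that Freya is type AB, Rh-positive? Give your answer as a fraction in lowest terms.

Freya's mother's ABO genotype from I^A i × i i: 1/2 I^A i, 1/2 i i.
Crossing each possibility with the father I^B i and summing P(type AB): 1/2·1/4 + 1/2·0 = 1/8.
Similarly for Rh via the mother's Rh distribution: P(Rh+) = 3/4.
Independent loci: 1/8 × 3/4 = 3/32.

3/32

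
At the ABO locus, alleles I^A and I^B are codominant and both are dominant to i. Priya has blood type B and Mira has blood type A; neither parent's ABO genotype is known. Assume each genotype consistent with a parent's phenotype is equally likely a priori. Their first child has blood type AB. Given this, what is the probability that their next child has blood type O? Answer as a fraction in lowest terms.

1/36

Possible genotypes: Priya ∈ {I^B I^B, I^B i}; Mira ∈ {I^A I^A, I^A i}.
Weight each parental genotype pair by prior × P(type-AB child):
  I^B I^B × I^A I^A: posterior weight 4/9; P(next child type O) = 0.
  I^B I^B × I^A i: posterior weight 2/9; P(next child type O) = 0.
  I^B i × I^A I^A: posterior weight 2/9; P(next child type O) = 0.
  I^B i × I^A i: posterior weight 1/9; P(next child type O) = 1/4.
Weighted sum = 1/36.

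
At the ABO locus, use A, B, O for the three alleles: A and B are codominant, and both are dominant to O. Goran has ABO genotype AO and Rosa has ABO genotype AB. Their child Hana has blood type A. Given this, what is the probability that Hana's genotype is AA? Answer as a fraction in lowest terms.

Cross AO × AB → 1/4 AA, 1/4 AB, 1/4 AO, 1/4 BO.
Type-A genotypes among offspring: AA (1/4), AO (1/4); total 1/2.
P(AA | type A) = (1/4) / (1/2) = 1/2.

1/2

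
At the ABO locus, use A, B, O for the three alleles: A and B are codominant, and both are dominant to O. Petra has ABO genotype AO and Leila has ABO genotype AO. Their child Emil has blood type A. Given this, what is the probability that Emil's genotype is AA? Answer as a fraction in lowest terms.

1/3

Cross AO × AO → 1/4 AA, 1/2 AO, 1/4 OO.
Type-A genotypes among offspring: AA (1/4), AO (1/2); total 3/4.
P(AA | type A) = (1/4) / (3/4) = 1/3.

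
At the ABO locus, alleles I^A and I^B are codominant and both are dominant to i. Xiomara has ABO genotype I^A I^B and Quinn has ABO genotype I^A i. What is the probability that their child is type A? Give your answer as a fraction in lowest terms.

ABO cross I^A I^B × I^A i → offspring phenotypes: 1/2 A, 1/4 B, 1/4 AB.
So P(type A) = 1/2.

1/2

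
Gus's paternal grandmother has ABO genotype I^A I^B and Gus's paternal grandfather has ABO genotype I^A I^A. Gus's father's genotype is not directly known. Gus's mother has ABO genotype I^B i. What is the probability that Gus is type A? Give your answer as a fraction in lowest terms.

3/8

Gus's father's ABO genotype from I^A I^B × I^A I^A: 1/2 I^A I^A, 1/2 I^A I^B.
Crossing each possibility with the mother I^B i and summing P(type A): 1/2·1/2 + 1/2·1/4 = 3/8.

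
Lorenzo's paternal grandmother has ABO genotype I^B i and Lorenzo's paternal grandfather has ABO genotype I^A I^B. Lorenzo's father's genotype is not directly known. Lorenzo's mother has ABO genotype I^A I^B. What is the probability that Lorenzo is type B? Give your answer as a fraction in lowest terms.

3/8

Lorenzo's father's ABO genotype from I^B i × I^A I^B: 1/4 I^A I^B, 1/4 I^A i, 1/4 I^B I^B, 1/4 I^B i.
Crossing each possibility with the mother I^A I^B and summing P(type B): 1/4·1/4 + 1/4·1/4 + 1/4·1/2 + 1/4·1/2 = 3/8.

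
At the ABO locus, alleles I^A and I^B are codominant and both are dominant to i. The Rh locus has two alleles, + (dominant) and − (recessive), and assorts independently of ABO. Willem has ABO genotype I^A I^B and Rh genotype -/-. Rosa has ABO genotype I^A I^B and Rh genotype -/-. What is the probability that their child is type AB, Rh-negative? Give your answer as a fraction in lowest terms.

1/2

ABO cross I^A I^B × I^A I^B → offspring phenotypes: 1/4 A, 1/4 B, 1/2 AB.
Rh cross -/- × -/- → 1 Rh-.
Independent loci: P(type AB, Rh-negative) = 1/2 × 1 = 1/2.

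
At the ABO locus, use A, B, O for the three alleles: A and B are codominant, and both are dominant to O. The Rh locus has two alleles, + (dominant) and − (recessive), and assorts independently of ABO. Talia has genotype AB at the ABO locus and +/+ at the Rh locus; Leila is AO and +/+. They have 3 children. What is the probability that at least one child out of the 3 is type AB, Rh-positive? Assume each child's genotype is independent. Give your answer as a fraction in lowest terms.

ABO cross AB × AO → 1/2 A, 1/4 B, 1/4 AB.
Rh cross +/+ × +/+ → 1 Rh+; so P(type AB, Rh-positive) = 1/4 × 1 = 1/4 per child.
P(none) = (3/4)^3 = 27/64; P(at least one) = 1 − 27/64 = 37/64.

37/64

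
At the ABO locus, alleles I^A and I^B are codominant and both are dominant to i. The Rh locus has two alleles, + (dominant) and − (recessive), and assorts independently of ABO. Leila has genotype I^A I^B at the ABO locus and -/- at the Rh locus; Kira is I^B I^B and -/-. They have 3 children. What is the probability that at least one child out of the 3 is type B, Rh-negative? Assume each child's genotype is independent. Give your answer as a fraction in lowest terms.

7/8

ABO cross I^A I^B × I^B I^B → 1/2 B, 1/2 AB.
Rh cross -/- × -/- → 1 Rh-; so P(type B, Rh-negative) = 1/2 × 1 = 1/2 per child.
P(none) = (1/2)^3 = 1/8; P(at least one) = 1 − 1/8 = 7/8.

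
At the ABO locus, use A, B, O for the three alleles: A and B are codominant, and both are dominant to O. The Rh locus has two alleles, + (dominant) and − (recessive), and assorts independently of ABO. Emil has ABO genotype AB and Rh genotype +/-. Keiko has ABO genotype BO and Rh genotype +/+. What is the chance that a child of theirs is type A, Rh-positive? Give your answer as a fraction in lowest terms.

ABO cross AB × BO → offspring phenotypes: 1/4 A, 1/2 B, 1/4 AB.
Rh cross +/- × +/+ → 1 Rh+.
Independent loci: P(type A, Rh-positive) = 1/4 × 1 = 1/4.

1/4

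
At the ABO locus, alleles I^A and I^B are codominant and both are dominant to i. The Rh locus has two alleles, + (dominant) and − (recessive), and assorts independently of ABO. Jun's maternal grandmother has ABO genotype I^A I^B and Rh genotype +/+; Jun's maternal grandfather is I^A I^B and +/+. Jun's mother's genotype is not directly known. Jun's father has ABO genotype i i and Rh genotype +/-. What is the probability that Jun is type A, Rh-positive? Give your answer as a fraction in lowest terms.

Jun's mother's ABO genotype from I^A I^B × I^A I^B: 1/4 I^A I^A, 1/2 I^A I^B, 1/4 I^B I^B.
Crossing each possibility with the father i i and summing P(type A): 1/4·1 + 1/2·1/2 + 1/4·0 = 1/2.
Similarly for Rh via the mother's Rh distribution: P(Rh+) = 1.
Independent loci: 1/2 × 1 = 1/2.

1/2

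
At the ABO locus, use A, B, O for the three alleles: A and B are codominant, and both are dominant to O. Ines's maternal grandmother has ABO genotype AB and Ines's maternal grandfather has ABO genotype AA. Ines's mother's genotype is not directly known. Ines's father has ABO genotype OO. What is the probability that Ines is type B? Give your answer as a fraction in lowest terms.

Ines's mother's ABO genotype from AB × AA: 1/2 AA, 1/2 AB.
Crossing each possibility with the father OO and summing P(type B): 1/2·0 + 1/2·1/2 = 1/4.

1/4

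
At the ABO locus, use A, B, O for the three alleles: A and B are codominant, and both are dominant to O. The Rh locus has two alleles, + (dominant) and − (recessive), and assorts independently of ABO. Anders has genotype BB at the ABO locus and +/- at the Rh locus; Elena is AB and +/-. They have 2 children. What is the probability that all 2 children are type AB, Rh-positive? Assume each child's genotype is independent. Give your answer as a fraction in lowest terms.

ABO cross BB × AB → 1/2 B, 1/2 AB.
Rh cross +/- × +/- → 3/4 Rh+, 1/4 Rh-; so P(type AB, Rh-positive) = 1/2 × 3/4 = 3/8 per child.
All 2 independent: (3/8)^2 = 9/64.

9/64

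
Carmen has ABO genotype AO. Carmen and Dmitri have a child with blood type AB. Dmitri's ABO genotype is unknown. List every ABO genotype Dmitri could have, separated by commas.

AB, BB, BO

For each candidate genotype of Dmitri, check whether crossing it with AO can produce every observed child phenotype.
  AA → possible child types {A} ✗
  AB → possible child types {A, B, AB} ✓
  AO → possible child types {O, A} ✗
  BB → possible child types {B, AB} ✓
  BO → possible child types {O, A, B, AB} ✓
  OO → possible child types {O, A} ✗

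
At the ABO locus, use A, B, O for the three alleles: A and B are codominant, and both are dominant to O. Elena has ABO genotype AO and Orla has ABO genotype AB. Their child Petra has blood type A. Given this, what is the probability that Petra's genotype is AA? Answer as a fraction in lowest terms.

1/2

Cross AO × AB → 1/4 AA, 1/4 AB, 1/4 AO, 1/4 BO.
Type-A genotypes among offspring: AA (1/4), AO (1/4); total 1/2.
P(AA | type A) = (1/4) / (1/2) = 1/2.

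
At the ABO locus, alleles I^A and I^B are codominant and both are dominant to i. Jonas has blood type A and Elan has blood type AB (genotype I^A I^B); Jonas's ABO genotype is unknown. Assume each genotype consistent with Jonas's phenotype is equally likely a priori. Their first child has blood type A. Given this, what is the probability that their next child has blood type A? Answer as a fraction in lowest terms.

Possible genotypes: Jonas ∈ {I^A I^A, I^A i}; Elan ∈ {I^A I^B}.
Weight each parental genotype pair by prior × P(type-A child):
  I^A I^A × I^A I^B: posterior weight 1/2; P(next child type A) = 1/2.
  I^A i × I^A I^B: posterior weight 1/2; P(next child type A) = 1/2.
Weighted sum = 1/2.

1/2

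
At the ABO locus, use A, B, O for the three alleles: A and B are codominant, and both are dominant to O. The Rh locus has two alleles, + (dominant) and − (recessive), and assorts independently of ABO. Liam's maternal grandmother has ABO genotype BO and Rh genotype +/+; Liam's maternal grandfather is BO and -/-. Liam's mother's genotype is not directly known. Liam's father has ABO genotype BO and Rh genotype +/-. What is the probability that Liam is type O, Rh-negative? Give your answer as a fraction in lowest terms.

Liam's mother's ABO genotype from BO × BO: 1/4 BB, 1/2 BO, 1/4 OO.
Crossing each possibility with the father BO and summing P(type O): 1/4·0 + 1/2·1/4 + 1/4·1/2 = 1/4.
Similarly for Rh via the mother's Rh distribution: P(Rh-) = 1/4.
Independent loci: 1/4 × 1/4 = 1/16.

1/16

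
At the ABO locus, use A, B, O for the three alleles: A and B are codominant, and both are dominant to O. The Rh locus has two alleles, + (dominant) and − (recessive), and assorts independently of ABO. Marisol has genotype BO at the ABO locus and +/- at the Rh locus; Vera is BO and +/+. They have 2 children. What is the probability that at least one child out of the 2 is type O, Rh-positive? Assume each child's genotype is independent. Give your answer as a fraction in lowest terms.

ABO cross BO × BO → 1/4 O, 3/4 B.
Rh cross +/- × +/+ → 1 Rh+; so P(type O, Rh-positive) = 1/4 × 1 = 1/4 per child.
P(none) = (3/4)^2 = 9/16; P(at least one) = 1 − 9/16 = 7/16.

7/16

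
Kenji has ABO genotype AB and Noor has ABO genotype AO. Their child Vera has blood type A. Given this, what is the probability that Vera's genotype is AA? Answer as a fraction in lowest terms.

Cross AB × AO → 1/4 AA, 1/4 AB, 1/4 AO, 1/4 BO.
Type-A genotypes among offspring: AA (1/4), AO (1/4); total 1/2.
P(AA | type A) = (1/4) / (1/2) = 1/2.

1/2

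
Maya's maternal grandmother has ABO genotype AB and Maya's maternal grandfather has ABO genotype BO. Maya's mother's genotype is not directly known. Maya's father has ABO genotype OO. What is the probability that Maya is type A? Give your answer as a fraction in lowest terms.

Maya's mother's ABO genotype from AB × BO: 1/4 AB, 1/4 AO, 1/4 BB, 1/4 BO.
Crossing each possibility with the father OO and summing P(type A): 1/4·1/2 + 1/4·1/2 + 1/4·0 + 1/4·0 = 1/4.

1/4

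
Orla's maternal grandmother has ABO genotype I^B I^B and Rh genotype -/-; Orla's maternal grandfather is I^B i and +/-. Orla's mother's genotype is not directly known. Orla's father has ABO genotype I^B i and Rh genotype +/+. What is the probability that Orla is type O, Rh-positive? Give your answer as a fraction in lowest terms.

Orla's mother's ABO genotype from I^B I^B × I^B i: 1/2 I^B I^B, 1/2 I^B i.
Crossing each possibility with the father I^B i and summing P(type O): 1/2·0 + 1/2·1/4 = 1/8.
Similarly for Rh via the mother's Rh distribution: P(Rh+) = 1.
Independent loci: 1/8 × 1 = 1/8.

1/8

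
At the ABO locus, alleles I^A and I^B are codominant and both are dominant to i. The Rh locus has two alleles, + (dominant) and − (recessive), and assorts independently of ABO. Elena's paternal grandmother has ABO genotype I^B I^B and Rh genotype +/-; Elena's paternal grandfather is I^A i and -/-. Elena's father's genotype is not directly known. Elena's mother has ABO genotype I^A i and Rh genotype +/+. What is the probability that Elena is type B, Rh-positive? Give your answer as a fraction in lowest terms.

Elena's father's ABO genotype from I^B I^B × I^A i: 1/2 I^A I^B, 1/2 I^B i.
Crossing each possibility with the mother I^A i and summing P(type B): 1/2·1/4 + 1/2·1/4 = 1/4.
Similarly for Rh via the father's Rh distribution: P(Rh+) = 1.
Independent loci: 1/4 × 1 = 1/4.

1/4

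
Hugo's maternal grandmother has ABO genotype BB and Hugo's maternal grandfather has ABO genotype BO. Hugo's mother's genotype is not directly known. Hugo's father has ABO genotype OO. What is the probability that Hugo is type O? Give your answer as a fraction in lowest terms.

1/4

Hugo's mother's ABO genotype from BB × BO: 1/2 BB, 1/2 BO.
Crossing each possibility with the father OO and summing P(type O): 1/2·0 + 1/2·1/2 = 1/4.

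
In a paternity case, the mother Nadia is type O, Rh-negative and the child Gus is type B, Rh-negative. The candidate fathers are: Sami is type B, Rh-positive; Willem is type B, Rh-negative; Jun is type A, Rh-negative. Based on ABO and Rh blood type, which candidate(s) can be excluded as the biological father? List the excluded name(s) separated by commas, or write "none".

A candidate is excluded only if no genotype consistent with his phenotype could produce a type B, Rh-negative child with a type O, Rh-negative mother.
Jun (type A, Rh-): no genotype consistent with that phenotype can produce a type-B Rh- child with a type-O mother.

Jun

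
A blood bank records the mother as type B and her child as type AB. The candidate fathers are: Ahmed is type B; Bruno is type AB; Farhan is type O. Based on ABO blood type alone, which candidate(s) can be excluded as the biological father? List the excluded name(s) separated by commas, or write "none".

Ahmed, Farhan

A candidate is excluded only if no genotype consistent with his phenotype could produce a type AB child with a type B mother.
Ahmed (type B): no genotype consistent with that phenotype can produce a type-AB child with a type-B mother.
Farhan (type O): no genotype consistent with that phenotype can produce a type-AB child with a type-B mother.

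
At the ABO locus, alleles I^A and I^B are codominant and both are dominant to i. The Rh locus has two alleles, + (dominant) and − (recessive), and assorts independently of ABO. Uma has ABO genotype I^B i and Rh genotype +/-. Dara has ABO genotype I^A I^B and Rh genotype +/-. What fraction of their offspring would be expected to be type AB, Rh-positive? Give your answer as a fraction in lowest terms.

ABO cross I^B i × I^A I^B → offspring phenotypes: 1/4 A, 1/2 B, 1/4 AB.
Rh cross +/- × +/- → 3/4 Rh+, 1/4 Rh-.
Independent loci: P(type AB, Rh-positive) = 1/4 × 3/4 = 3/16.

3/16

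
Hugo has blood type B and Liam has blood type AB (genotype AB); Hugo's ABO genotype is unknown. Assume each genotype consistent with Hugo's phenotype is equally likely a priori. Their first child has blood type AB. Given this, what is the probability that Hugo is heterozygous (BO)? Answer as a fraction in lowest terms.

Possible genotypes: Hugo ∈ {BB, BO}; Liam ∈ {AB}.
Weight each parental genotype pair by prior × P(type-AB child):
  BB × AB: posterior weight 2/3.
  BO × AB: posterior weight 1/3.
Sum the posterior weight over pairs where Hugo is BO: 1/3.

1/3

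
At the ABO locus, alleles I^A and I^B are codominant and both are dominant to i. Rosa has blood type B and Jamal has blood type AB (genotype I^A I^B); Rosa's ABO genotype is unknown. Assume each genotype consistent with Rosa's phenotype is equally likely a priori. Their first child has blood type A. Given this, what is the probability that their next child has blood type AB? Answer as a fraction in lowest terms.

Possible genotypes: Rosa ∈ {I^B I^B, I^B i}; Jamal ∈ {I^A I^B}.
Weight each parental genotype pair by prior × P(type-A child):
  I^B i × I^A I^B: posterior weight 1; P(next child type AB) = 1/4.
Weighted sum = 1/4.

1/4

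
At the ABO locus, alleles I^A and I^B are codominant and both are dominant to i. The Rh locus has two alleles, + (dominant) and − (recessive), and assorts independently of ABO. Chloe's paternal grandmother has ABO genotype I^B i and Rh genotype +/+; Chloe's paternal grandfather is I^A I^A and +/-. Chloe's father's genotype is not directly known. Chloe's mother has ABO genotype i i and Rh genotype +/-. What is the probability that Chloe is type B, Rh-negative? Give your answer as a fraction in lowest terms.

Chloe's father's ABO genotype from I^B i × I^A I^A: 1/2 I^A I^B, 1/2 I^A i.
Crossing each possibility with the mother i i and summing P(type B): 1/2·1/2 + 1/2·0 = 1/4.
Similarly for Rh via the father's Rh distribution: P(Rh-) = 1/8.
Independent loci: 1/4 × 1/8 = 1/32.

1/32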